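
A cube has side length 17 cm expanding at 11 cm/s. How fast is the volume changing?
9537 cm³/s

V = s³
dV/dt = 3s² · ds/dt = 3·17²·11 = 9537 cm³/s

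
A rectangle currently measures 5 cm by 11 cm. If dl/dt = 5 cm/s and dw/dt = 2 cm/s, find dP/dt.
14 cm/s

P = 2(l + w)
dP/dt = 2(dl/dt + dw/dt) = 2(5 + 2) = 14 cm/s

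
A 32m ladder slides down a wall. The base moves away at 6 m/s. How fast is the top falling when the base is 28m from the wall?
14√15/5 ≈ 10.84 m/s

x² + y² = 32²
2x·dx/dt + 2y·dy/dt = 0
dy/dt = -x/y · dx/dt = -28/(4√15) · 6 = -14√15/5 m/s
The top is descending at 14√15/5 ≈ 10.84 m/s.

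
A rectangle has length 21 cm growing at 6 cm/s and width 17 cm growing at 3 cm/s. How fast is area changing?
165 cm²/s

A = lw
dA/dt = w·dl/dt + l·dw/dt = 17·6 + 21·3 = 165 cm²/s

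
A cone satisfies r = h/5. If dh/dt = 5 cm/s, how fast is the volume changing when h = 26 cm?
676π/5 cm³/s

V = (1/3)π(h/5)²h = πh³/75
dV/dt = πh²/25 · 5
At h = 26: dV/dt = 676π/5 cm³/s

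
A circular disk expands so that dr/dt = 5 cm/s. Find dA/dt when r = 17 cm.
170π cm²/s

A = πr²
dA/dt = 2πr · dr/dt = 2π(17)(5) = 170π cm²/s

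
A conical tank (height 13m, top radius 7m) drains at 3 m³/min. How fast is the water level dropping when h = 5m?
507/(1225π) ≈ 0.1317 m/min

r/h = 7/13, so r = (7/13)h
V = (1/3)πr²h = (1/3)π((7/13)h)²h = (49/507)πh³
dV/dh = (49/169)πh²
dh/dt = (dV/dt)/(dV/dh) = -3/((49/169)π·5²) = -507/(1225π) m/min
The level is dropping at 507/(1225π) ≈ 0.1317 m/min.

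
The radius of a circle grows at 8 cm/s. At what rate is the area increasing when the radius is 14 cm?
224π cm²/s

A = πr²
dA/dt = 2πr · dr/dt = 2π(14)(8) = 224π cm²/s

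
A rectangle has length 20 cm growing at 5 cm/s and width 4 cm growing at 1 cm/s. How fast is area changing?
40 cm²/s

A = lw
dA/dt = w·dl/dt + l·dw/dt = 4·5 + 20·1 = 40 cm²/s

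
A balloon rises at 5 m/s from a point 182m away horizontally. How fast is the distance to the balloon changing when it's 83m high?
415√40013/40013 ≈ 2.075 m/s

z² = 182² + y²
z = √(182² + 83²) = √40013
dz/dt = y/z · dy/dt = 83/√40013 · 5 = 415√40013/40013 ≈ 2.075 m/s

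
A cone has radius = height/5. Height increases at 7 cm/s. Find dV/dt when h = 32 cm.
7168π/25 cm³/s

V = (1/3)π(h/5)²h = πh³/75
dV/dt = πh²/25 · 7
At h = 32: dV/dt = 7168π/25 cm³/s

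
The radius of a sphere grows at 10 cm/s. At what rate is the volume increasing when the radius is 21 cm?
17640π cm³/s

V = (4/3)πr³
dV/dt = dV/dr · dr/dt = 4πr² · 10
At r = 21: dV/dt = 17640π cm³/s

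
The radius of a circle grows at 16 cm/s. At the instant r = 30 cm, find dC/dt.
32π cm/s

C = 2πr
dC/dt = 2π · dr/dt = 2π · 16 = 32π cm/s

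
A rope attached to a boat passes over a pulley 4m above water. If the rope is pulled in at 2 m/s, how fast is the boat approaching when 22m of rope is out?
22√13/39 ≈ 2.034 m/s

rope² = x² + 4²
x = √(22² - 4²) = 6√13
dx/dt = (rope/x) · d(rope)/dt = (22/(6√13)) · (-2) = -22√13/39 m/s
The boat approaches at 22√13/39 ≈ 2.034 m/s.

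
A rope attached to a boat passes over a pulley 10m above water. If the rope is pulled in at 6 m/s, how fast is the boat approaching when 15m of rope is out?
18√5/5 ≈ 8.05 m/s

rope² = x² + 10²
x = √(15² - 10²) = 5√5
dx/dt = (rope/x) · d(rope)/dt = (15/(5√5)) · (-6) = -18√5/5 m/s
The boat approaches at 18√5/5 ≈ 8.05 m/s.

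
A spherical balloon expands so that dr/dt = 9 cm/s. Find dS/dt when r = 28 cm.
2016π cm²/s

S = 4πr²
dS/dt = dS/dr · dr/dt = 8πr · 9
At r = 28: dS/dt = 2016π cm²/s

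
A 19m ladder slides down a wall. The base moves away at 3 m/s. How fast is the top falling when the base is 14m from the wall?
14√165/55 ≈ 3.27 m/s

x² + y² = 19²
2x·dx/dt + 2y·dy/dt = 0
dy/dt = -x/y · dx/dt = -14/√165 · 3 = -14√165/55 m/s
The top is descending at 14√165/55 ≈ 3.27 m/s.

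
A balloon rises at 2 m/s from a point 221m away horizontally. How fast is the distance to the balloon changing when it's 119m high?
7√218/109 ≈ 0.9482 m/s

z² = 221² + y²
z = √(221² + 119²) = 17√218
dz/dt = y/z · dy/dt = 119/(17√218) · 2 = 7√218/109 ≈ 0.9482 m/s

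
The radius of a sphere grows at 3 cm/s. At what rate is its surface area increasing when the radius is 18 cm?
432π cm²/s

S = 4πr²
dS/dt = dS/dr · dr/dt = 8πr · 3
At r = 18: dS/dt = 432π cm²/s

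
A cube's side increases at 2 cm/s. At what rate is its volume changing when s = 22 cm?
2904 cm³/s

V = s³
dV/dt = 3s² · ds/dt = 3·22²·2 = 2904 cm³/s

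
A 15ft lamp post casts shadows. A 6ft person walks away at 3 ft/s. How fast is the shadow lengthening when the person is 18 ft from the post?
2 ft/s

By similar triangles: 15/(x+s) = 6/s
Solving: s = 6x/9
ds/dt = 6/9 · dx/dt = 2/3 · 3 = 2 ft/s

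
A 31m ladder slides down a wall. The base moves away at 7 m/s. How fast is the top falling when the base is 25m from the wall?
25√21/12 ≈ 9.547 m/s

x² + y² = 31²
2x·dx/dt + 2y·dy/dt = 0
dy/dt = -x/y · dx/dt = -25/(4√21) · 7 = -25√21/12 m/s
The top is descending at 25√21/12 ≈ 9.547 m/s.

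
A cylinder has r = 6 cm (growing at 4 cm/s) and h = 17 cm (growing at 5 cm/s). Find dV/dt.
996π cm³/s

V = πr²h
dV/dt = 2πrh·dr/dt + πr²·dh/dt
= 2π(6)(17)(4) + π(6)²(5)
= 996π cm³/s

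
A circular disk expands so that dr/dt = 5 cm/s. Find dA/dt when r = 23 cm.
230π cm²/s

A = πr²
dA/dt = 2πr · dr/dt = 2π(23)(5) = 230π cm²/s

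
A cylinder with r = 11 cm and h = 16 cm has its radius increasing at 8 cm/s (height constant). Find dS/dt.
608π cm²/s

S = 2πrh + 2πr² (lateral + bases)
dS/dt = (2πh + 4πr)·dr/dt = (2π·16 + 4π·11)·8
= 608π cm²/s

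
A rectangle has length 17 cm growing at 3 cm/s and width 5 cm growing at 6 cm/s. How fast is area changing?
117 cm²/s

A = lw
dA/dt = w·dl/dt + l·dw/dt = 5·3 + 17·6 = 117 cm²/s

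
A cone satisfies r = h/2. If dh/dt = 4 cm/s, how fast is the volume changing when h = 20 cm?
400π cm³/s

V = (1/3)π(h/2)²h = πh³/12
dV/dt = πh²/4 · 4
At h = 20: dV/dt = 400π cm³/s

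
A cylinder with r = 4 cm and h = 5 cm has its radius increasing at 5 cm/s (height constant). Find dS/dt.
130π cm²/s

S = 2πrh + 2πr² (lateral + bases)
dS/dt = (2πh + 4πr)·dr/dt = (2π·5 + 4π·4)·5
= 130π cm²/s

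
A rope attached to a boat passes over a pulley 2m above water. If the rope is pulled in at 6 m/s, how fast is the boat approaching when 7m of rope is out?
14√5/5 ≈ 6.261 m/s

rope² = x² + 2²
x = √(7² - 2²) = 3√5
dx/dt = (rope/x) · d(rope)/dt = (7/(3√5)) · (-6) = -14√5/5 m/s
The boat approaches at 14√5/5 ≈ 6.261 m/s.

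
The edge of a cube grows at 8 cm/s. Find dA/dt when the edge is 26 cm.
2496 cm²/s

A = 6s²
dA/dt = 12s · ds/dt = 12·26·8 = 2496 cm²/s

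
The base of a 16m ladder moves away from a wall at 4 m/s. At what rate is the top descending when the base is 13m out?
52√87/87 ≈ 5.575 m/s

x² + y² = 16²
2x·dx/dt + 2y·dy/dt = 0
dy/dt = -x/y · dx/dt = -13/√87 · 4 = -52√87/87 m/s
The top is descending at 52√87/87 ≈ 5.575 m/s.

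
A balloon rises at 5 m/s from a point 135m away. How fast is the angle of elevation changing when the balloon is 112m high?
0.021938 rad/s

tan(θ) = y/135
sec²(θ) · dθ/dt = (1/135) · dy/dt
dθ/dt = cos²(θ)/135 · 5 = 135/(135² + 112²) · 5
dθ/dt = 0.021938 rad/s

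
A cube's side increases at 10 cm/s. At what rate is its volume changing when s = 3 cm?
270 cm³/s

V = s³
dV/dt = 3s² · ds/dt = 3·3²·10 = 270 cm³/s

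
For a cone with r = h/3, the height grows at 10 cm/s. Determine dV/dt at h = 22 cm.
4840π/9 cm³/s

V = (1/3)π(h/3)²h = πh³/27
dV/dt = πh²/9 · 10
At h = 22: dV/dt = 4840π/9 cm³/s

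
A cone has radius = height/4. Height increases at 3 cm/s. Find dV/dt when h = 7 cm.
147π/16 cm³/s

V = (1/3)π(h/4)²h = πh³/48
dV/dt = πh²/16 · 3
At h = 7: dV/dt = 147π/16 cm³/s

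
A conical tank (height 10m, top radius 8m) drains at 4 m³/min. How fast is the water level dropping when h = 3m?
25/(36π) ≈ 0.221 m/min

r/h = 8/10, so r = (4/5)h
V = (1/3)πr²h = (1/3)π((4/5)h)²h = (16/75)πh³
dV/dh = (16/25)πh²
dh/dt = (dV/dt)/(dV/dh) = -4/((16/25)π·3²) = -25/(36π) m/min
The level is dropping at 25/(36π) ≈ 0.221 m/min.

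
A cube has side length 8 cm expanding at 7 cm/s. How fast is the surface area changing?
672 cm²/s

A = 6s²
dA/dt = 12s · ds/dt = 12·8·7 = 672 cm²/s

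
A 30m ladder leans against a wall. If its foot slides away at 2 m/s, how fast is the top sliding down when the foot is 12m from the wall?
4√21/21 ≈ 0.8729 m/s

x² + y² = 30²
2x·dx/dt + 2y·dy/dt = 0
dy/dt = -x/y · dx/dt = -12/(6√21) · 2 = -4√21/21 m/s
The top is descending at 4√21/21 ≈ 0.8729 m/s.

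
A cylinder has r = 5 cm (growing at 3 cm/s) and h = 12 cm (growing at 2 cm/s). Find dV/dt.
410π cm³/s

V = πr²h
dV/dt = 2πrh·dr/dt + πr²·dh/dt
= 2π(5)(12)(3) + π(5)²(2)
= 410π cm³/s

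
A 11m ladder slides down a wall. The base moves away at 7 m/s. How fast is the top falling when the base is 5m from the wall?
35√6/24 ≈ 3.572 m/s

x² + y² = 11²
2x·dx/dt + 2y·dy/dt = 0
dy/dt = -x/y · dx/dt = -5/(4√6) · 7 = -35√6/24 m/s
The top is descending at 35√6/24 ≈ 3.572 m/s.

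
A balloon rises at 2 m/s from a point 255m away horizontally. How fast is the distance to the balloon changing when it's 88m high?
176√72769/72769 ≈ 0.6524 m/s

z² = 255² + y²
z = √(255² + 88²) = √72769
dz/dt = y/z · dy/dt = 88/√72769 · 2 = 176√72769/72769 ≈ 0.6524 m/s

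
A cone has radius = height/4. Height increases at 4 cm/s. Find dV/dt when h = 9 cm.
81π/4 cm³/s

V = (1/3)π(h/4)²h = πh³/48
dV/dt = πh²/16 · 4
At h = 9: dV/dt = 81π/4 cm³/s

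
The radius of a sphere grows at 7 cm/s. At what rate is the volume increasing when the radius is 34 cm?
32368π cm³/s

V = (4/3)πr³
dV/dt = dV/dr · dr/dt = 4πr² · 7
At r = 34: dV/dt = 32368π cm³/s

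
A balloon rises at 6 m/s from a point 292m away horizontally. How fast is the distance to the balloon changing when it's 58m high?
174√22157/22157 ≈ 1.169 m/s

z² = 292² + y²
z = √(292² + 58²) = 2√22157
dz/dt = y/z · dy/dt = 58/(2√22157) · 6 = 174√22157/22157 ≈ 1.169 m/s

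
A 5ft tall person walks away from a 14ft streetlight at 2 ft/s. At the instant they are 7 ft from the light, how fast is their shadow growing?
10/9 ft/s

By similar triangles: 14/(x+s) = 5/s
Solving: s = 5x/9
ds/dt = 5/9 · dx/dt = 5/9 · 2 = 10/9 ft/s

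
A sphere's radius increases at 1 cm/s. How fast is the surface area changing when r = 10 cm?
80π cm²/s

S = 4πr²
dS/dt = dS/dr · dr/dt = 8πr · 1
At r = 10: dS/dt = 80π cm²/s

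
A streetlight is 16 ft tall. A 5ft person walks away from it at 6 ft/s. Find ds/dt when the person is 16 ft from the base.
30/11 ft/s

By similar triangles: 16/(x+s) = 5/s
Solving: s = 5x/11
ds/dt = 5/11 · dx/dt = 5/11 · 6 = 30/11 ft/s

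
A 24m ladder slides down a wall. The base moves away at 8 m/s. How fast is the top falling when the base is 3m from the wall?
8√7/21 ≈ 1.008 m/s

x² + y² = 24²
2x·dx/dt + 2y·dy/dt = 0
dy/dt = -x/y · dx/dt = -3/(9√7) · 8 = -8√7/21 m/s
The top is descending at 8√7/21 ≈ 1.008 m/s.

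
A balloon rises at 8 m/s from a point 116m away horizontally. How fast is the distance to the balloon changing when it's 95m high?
760√22481/22481 ≈ 5.069 m/s

z² = 116² + y²
z = √(116² + 95²) = √22481
dz/dt = y/z · dy/dt = 95/√22481 · 8 = 760√22481/22481 ≈ 5.069 m/s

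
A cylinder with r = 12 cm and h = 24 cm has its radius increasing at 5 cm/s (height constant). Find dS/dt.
480π cm²/s

S = 2πrh + 2πr² (lateral + bases)
dS/dt = (2πh + 4πr)·dr/dt = (2π·24 + 4π·12)·5
= 480π cm²/s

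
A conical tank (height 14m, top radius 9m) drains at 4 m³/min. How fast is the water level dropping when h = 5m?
784/(2025π) ≈ 0.1232 m/min

r/h = 9/14, so r = (9/14)h
V = (1/3)πr²h = (1/3)π((9/14)h)²h = (27/196)πh³
dV/dh = (81/196)πh²
dh/dt = (dV/dt)/(dV/dh) = -4/((81/196)π·5²) = -784/(2025π) m/min
The level is dropping at 784/(2025π) ≈ 0.1232 m/min.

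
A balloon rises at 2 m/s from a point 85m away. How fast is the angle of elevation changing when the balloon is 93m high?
0.010709 rad/s

tan(θ) = y/85
sec²(θ) · dθ/dt = (1/85) · dy/dt
dθ/dt = cos²(θ)/85 · 2 = 85/(85² + 93²) · 2
dθ/dt = 0.010709 rad/s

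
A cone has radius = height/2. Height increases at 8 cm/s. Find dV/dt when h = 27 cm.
1458π cm³/s

V = (1/3)π(h/2)²h = πh³/12
dV/dt = πh²/4 · 8
At h = 27: dV/dt = 1458π cm³/s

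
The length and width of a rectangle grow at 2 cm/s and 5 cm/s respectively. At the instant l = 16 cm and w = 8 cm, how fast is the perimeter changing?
14 cm/s

P = 2(l + w)
dP/dt = 2(dl/dt + dw/dt) = 2(2 + 5) = 14 cm/s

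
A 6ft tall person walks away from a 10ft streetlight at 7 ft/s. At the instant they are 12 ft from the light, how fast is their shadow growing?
21/2 ft/s

By similar triangles: 10/(x+s) = 6/s
Solving: s = 6x/4
ds/dt = 6/4 · dx/dt = 3/2 · 7 = 21/2 ft/s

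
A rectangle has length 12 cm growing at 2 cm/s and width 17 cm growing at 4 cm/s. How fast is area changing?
82 cm²/s

A = lw
dA/dt = w·dl/dt + l·dw/dt = 17·2 + 12·4 = 82 cm²/s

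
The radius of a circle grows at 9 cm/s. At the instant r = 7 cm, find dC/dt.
18π cm/s

C = 2πr
dC/dt = 2π · dr/dt = 2π · 9 = 18π cm/s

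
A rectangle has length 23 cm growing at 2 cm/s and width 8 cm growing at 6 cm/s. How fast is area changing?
154 cm²/s

A = lw
dA/dt = w·dl/dt + l·dw/dt = 8·2 + 23·6 = 154 cm²/s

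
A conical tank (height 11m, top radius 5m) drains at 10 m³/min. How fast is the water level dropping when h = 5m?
242/(125π) ≈ 0.6162 m/min

r/h = 5/11, so r = (5/11)h
V = (1/3)πr²h = (1/3)π((5/11)h)²h = (25/363)πh³
dV/dh = (25/121)πh²
dh/dt = (dV/dt)/(dV/dh) = -10/((25/121)π·5²) = -242/(125π) m/min
The level is dropping at 242/(125π) ≈ 0.6162 m/min.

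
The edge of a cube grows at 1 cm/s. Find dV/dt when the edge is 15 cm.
675 cm³/s

V = s³
dV/dt = 3s² · ds/dt = 3·15²·1 = 675 cm³/s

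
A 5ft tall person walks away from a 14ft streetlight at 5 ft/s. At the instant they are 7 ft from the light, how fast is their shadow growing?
25/9 ft/s

By similar triangles: 14/(x+s) = 5/s
Solving: s = 5x/9
ds/dt = 5/9 · dx/dt = 5/9 · 5 = 25/9 ft/s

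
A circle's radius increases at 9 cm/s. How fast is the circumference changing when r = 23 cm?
18π cm/s

C = 2πr
dC/dt = 2π · dr/dt = 2π · 9 = 18π cm/s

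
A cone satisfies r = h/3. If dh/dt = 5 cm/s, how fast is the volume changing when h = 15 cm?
125π cm³/s

V = (1/3)π(h/3)²h = πh³/27
dV/dt = πh²/9 · 5
At h = 15: dV/dt = 125π cm³/s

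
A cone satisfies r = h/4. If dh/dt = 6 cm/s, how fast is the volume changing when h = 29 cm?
2523π/8 cm³/s

V = (1/3)π(h/4)²h = πh³/48
dV/dt = πh²/16 · 6
At h = 29: dV/dt = 2523π/8 cm³/s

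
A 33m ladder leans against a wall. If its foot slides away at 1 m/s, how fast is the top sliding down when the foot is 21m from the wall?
7√2/12 ≈ 0.825 m/s

x² + y² = 33²
2x·dx/dt + 2y·dy/dt = 0
dy/dt = -x/y · dx/dt = -21/(18√2) · 1 = -7√2/12 m/s
The top is descending at 7√2/12 ≈ 0.825 m/s.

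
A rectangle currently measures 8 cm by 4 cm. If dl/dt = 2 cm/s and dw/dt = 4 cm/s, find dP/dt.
12 cm/s

P = 2(l + w)
dP/dt = 2(dl/dt + dw/dt) = 2(2 + 4) = 12 cm/s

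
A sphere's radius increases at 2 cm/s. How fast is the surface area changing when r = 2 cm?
32π cm²/s

S = 4πr²
dS/dt = dS/dr · dr/dt = 8πr · 2
At r = 2: dS/dt = 32π cm²/s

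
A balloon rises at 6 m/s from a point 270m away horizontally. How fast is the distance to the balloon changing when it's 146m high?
219√23554/11777 ≈ 2.854 m/s

z² = 270² + y²
z = √(270² + 146²) = 2√23554
dz/dt = y/z · dy/dt = 146/(2√23554) · 6 = 219√23554/11777 ≈ 2.854 m/s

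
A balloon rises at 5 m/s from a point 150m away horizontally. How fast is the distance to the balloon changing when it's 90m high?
15√34/34 ≈ 2.572 m/s

z² = 150² + y²
z = √(150² + 90²) = 30√34
dz/dt = y/z · dy/dt = 90/(30√34) · 5 = 15√34/34 ≈ 2.572 m/s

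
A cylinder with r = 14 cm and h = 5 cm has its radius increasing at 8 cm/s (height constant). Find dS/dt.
528π cm²/s

S = 2πrh + 2πr² (lateral + bases)
dS/dt = (2πh + 4πr)·dr/dt = (2π·5 + 4π·14)·8
= 528π cm²/s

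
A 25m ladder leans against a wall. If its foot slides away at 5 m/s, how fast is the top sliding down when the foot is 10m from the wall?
10√21/21 ≈ 2.182 m/s

x² + y² = 25²
2x·dx/dt + 2y·dy/dt = 0
dy/dt = -x/y · dx/dt = -10/(5√21) · 5 = -10√21/21 m/s
The top is descending at 10√21/21 ≈ 2.182 m/s.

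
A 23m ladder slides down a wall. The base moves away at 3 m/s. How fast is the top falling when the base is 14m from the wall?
14√37/37 ≈ 2.302 m/s

x² + y² = 23²
2x·dx/dt + 2y·dy/dt = 0
dy/dt = -x/y · dx/dt = -14/(3√37) · 3 = -14√37/37 m/s
The top is descending at 14√37/37 ≈ 2.302 m/s.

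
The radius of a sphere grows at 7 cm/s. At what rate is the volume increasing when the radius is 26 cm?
18928π cm³/s

V = (4/3)πr³
dV/dt = dV/dr · dr/dt = 4πr² · 7
At r = 26: dV/dt = 18928π cm³/s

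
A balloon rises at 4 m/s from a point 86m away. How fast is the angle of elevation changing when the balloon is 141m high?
0.012611 rad/s

tan(θ) = y/86
sec²(θ) · dθ/dt = (1/86) · dy/dt
dθ/dt = cos²(θ)/86 · 4 = 86/(86² + 141²) · 4
dθ/dt = 0.012611 rad/s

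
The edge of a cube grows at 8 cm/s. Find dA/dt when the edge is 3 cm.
288 cm²/s

A = 6s²
dA/dt = 12s · ds/dt = 12·3·8 = 288 cm²/s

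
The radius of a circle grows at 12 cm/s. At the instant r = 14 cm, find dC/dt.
24π cm/s

C = 2πr
dC/dt = 2π · dr/dt = 2π · 12 = 24π cm/s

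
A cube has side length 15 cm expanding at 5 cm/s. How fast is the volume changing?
3375 cm³/s

V = s³
dV/dt = 3s² · ds/dt = 3·15²·5 = 3375 cm³/s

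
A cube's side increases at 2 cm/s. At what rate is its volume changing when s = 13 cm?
1014 cm³/s

V = s³
dV/dt = 3s² · ds/dt = 3·13²·2 = 1014 cm³/s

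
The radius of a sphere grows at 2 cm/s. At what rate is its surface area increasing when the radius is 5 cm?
80π cm²/s

S = 4πr²
dS/dt = dS/dr · dr/dt = 8πr · 2
At r = 5: dS/dt = 80π cm²/s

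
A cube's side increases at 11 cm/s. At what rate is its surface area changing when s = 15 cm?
1980 cm²/s

A = 6s²
dA/dt = 12s · ds/dt = 12·15·11 = 1980 cm²/s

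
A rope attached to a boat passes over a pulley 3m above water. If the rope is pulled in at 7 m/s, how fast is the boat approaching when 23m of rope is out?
161√130/260 ≈ 7.06 m/s

rope² = x² + 3²
x = √(23² - 3²) = 2√130
dx/dt = (rope/x) · d(rope)/dt = (23/(2√130)) · (-7) = -161√130/260 m/s
The boat approaches at 161√130/260 ≈ 7.06 m/s.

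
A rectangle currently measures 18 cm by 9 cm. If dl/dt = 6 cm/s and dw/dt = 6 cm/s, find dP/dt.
24 cm/s

P = 2(l + w)
dP/dt = 2(dl/dt + dw/dt) = 2(6 + 6) = 24 cm/s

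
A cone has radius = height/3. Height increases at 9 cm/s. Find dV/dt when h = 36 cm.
1296π cm³/s

V = (1/3)π(h/3)²h = πh³/27
dV/dt = πh²/9 · 9
At h = 36: dV/dt = 1296π cm³/s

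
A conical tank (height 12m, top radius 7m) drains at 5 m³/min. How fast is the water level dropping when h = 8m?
45/(196π) ≈ 0.07308 m/min

r/h = 7/12, so r = (7/12)h
V = (1/3)πr²h = (1/3)π((7/12)h)²h = (49/432)πh³
dV/dh = (49/144)πh²
dh/dt = (dV/dt)/(dV/dh) = -5/((49/144)π·8²) = -45/(196π) m/min
The level is dropping at 45/(196π) ≈ 0.07308 m/min.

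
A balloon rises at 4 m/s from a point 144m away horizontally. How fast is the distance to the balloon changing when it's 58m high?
116√241/1205 ≈ 1.494 m/s

z² = 144² + y²
z = √(144² + 58²) = 10√241
dz/dt = y/z · dy/dt = 58/(10√241) · 4 = 116√241/1205 ≈ 1.494 m/s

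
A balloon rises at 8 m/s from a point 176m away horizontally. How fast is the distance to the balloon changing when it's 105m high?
840√42001/42001 ≈ 4.099 m/s

z² = 176² + y²
z = √(176² + 105²) = √42001
dz/dt = y/z · dy/dt = 105/√42001 · 8 = 840√42001/42001 ≈ 4.099 m/s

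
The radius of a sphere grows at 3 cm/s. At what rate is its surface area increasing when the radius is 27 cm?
648π cm²/s

S = 4πr²
dS/dt = dS/dr · dr/dt = 8πr · 3
At r = 27: dS/dt = 648π cm²/s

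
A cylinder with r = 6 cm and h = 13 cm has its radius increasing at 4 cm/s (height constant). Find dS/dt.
200π cm²/s

S = 2πrh + 2πr² (lateral + bases)
dS/dt = (2πh + 4πr)·dr/dt = (2π·13 + 4π·6)·4
= 200π cm²/s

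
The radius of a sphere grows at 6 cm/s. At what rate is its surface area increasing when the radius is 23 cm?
1104π cm²/s

S = 4πr²
dS/dt = dS/dr · dr/dt = 8πr · 6
At r = 23: dS/dt = 1104π cm²/s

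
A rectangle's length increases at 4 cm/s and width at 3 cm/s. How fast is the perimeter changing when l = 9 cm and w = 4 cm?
14 cm/s

P = 2(l + w)
dP/dt = 2(dl/dt + dw/dt) = 2(4 + 3) = 14 cm/s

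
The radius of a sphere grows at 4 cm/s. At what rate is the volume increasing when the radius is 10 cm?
1600π cm³/s

V = (4/3)πr³
dV/dt = dV/dr · dr/dt = 4πr² · 4
At r = 10: dV/dt = 1600π cm³/s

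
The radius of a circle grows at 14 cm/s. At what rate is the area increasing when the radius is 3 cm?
84π cm²/s

A = πr²
dA/dt = 2πr · dr/dt = 2π(3)(14) = 84π cm²/s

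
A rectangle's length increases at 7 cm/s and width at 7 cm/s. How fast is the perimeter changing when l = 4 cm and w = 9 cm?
28 cm/s

P = 2(l + w)
dP/dt = 2(dl/dt + dw/dt) = 2(7 + 7) = 28 cm/s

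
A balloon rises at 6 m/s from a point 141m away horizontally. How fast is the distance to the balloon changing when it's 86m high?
516√27277/27277 ≈ 3.124 m/s

z² = 141² + y²
z = √(141² + 86²) = √27277
dz/dt = y/z · dy/dt = 86/√27277 · 6 = 516√27277/27277 ≈ 3.124 m/s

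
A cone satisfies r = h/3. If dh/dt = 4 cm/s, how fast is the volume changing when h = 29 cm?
3364π/9 cm³/s

V = (1/3)π(h/3)²h = πh³/27
dV/dt = πh²/9 · 4
At h = 29: dV/dt = 3364π/9 cm³/s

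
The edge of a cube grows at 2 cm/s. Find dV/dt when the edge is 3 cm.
54 cm³/s

V = s³
dV/dt = 3s² · ds/dt = 3·3²·2 = 54 cm³/s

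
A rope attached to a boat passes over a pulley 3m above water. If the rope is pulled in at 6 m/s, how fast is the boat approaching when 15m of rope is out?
5√6/2 ≈ 6.124 m/s

rope² = x² + 3²
x = √(15² - 3²) = 6√6
dx/dt = (rope/x) · d(rope)/dt = (15/(6√6)) · (-6) = -5√6/2 m/s
The boat approaches at 5√6/2 ≈ 6.124 m/s.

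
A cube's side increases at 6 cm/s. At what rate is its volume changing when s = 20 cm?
7200 cm³/s

V = s³
dV/dt = 3s² · ds/dt = 3·20²·6 = 7200 cm³/s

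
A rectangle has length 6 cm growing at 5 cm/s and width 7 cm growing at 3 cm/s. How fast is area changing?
53 cm²/s

A = lw
dA/dt = w·dl/dt + l·dw/dt = 7·5 + 6·3 = 53 cm²/s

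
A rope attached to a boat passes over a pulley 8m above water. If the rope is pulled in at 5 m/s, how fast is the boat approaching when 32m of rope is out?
4√15/3 ≈ 5.164 m/s

rope² = x² + 8²
x = √(32² - 8²) = 8√15
dx/dt = (rope/x) · d(rope)/dt = (32/(8√15)) · (-5) = -4√15/3 m/s
The boat approaches at 4√15/3 ≈ 5.164 m/s.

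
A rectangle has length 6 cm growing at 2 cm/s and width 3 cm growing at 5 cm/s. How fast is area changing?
36 cm²/s

A = lw
dA/dt = w·dl/dt + l·dw/dt = 3·2 + 6·5 = 36 cm²/s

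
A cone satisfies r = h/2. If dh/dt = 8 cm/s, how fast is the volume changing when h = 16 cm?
512π cm³/s

V = (1/3)π(h/2)²h = πh³/12
dV/dt = πh²/4 · 8
At h = 16: dV/dt = 512π cm³/s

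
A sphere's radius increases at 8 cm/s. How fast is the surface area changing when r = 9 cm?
576π cm²/s

S = 4πr²
dS/dt = dS/dr · dr/dt = 8πr · 8
At r = 9: dS/dt = 576π cm²/s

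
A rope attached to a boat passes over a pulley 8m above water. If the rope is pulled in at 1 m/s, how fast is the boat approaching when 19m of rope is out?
19√33/99 ≈ 1.102 m/s

rope² = x² + 8²
x = √(19² - 8²) = 3√33
dx/dt = (rope/x) · d(rope)/dt = (19/(3√33)) · (-1) = -19√33/99 m/s
The boat approaches at 19√33/99 ≈ 1.102 m/s.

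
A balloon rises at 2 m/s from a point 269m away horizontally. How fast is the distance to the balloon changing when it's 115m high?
115√85586/42793 ≈ 0.7862 m/s

z² = 269² + y²
z = √(269² + 115²) = √85586
dz/dt = y/z · dy/dt = 115/√85586 · 2 = 115√85586/42793 ≈ 0.7862 m/s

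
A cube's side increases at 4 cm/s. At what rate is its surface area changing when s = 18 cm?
864 cm²/s

A = 6s²
dA/dt = 12s · ds/dt = 12·18·4 = 864 cm²/s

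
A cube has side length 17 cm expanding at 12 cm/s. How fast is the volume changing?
10404 cm³/s

V = s³
dV/dt = 3s² · ds/dt = 3·17²·12 = 10404 cm³/s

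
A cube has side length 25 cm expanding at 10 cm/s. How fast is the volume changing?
18750 cm³/s

V = s³
dV/dt = 3s² · ds/dt = 3·25²·10 = 18750 cm³/s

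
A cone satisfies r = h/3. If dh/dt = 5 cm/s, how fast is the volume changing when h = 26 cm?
3380π/9 cm³/s

V = (1/3)π(h/3)²h = πh³/27
dV/dt = πh²/9 · 5
At h = 26: dV/dt = 3380π/9 cm³/s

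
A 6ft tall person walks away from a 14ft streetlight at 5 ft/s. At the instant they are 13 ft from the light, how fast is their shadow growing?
15/4 ft/s

By similar triangles: 14/(x+s) = 6/s
Solving: s = 6x/8
ds/dt = 6/8 · dx/dt = 3/4 · 5 = 15/4 ft/s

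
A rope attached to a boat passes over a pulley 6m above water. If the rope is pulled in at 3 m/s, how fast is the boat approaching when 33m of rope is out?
11√13/13 ≈ 3.051 m/s

rope² = x² + 6²
x = √(33² - 6²) = 9√13
dx/dt = (rope/x) · d(rope)/dt = (33/(9√13)) · (-3) = -11√13/13 m/s
The boat approaches at 11√13/13 ≈ 3.051 m/s.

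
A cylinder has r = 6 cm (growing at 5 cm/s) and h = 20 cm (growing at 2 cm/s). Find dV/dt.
1272π cm³/s

V = πr²h
dV/dt = 2πrh·dr/dt + πr²·dh/dt
= 2π(6)(20)(5) + π(6)²(2)
= 1272π cm³/s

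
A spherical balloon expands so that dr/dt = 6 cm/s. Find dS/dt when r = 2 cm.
96π cm²/s

S = 4πr²
dS/dt = dS/dr · dr/dt = 8πr · 6
At r = 2: dS/dt = 96π cm²/s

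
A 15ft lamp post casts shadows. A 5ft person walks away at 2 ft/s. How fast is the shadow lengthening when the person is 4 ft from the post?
1 ft/s

By similar triangles: 15/(x+s) = 5/s
Solving: s = 5x/10
ds/dt = 5/10 · dx/dt = 1/2 · 2 = 1 ft/s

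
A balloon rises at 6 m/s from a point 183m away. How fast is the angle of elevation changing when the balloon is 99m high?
0.025364 rad/s

tan(θ) = y/183
sec²(θ) · dθ/dt = (1/183) · dy/dt
dθ/dt = cos²(θ)/183 · 6 = 183/(183² + 99²) · 6
dθ/dt = 0.025364 rad/s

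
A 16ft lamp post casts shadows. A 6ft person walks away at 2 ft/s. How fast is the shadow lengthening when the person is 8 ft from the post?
6/5 ft/s

By similar triangles: 16/(x+s) = 6/s
Solving: s = 6x/10
ds/dt = 6/10 · dx/dt = 3/5 · 2 = 6/5 ft/s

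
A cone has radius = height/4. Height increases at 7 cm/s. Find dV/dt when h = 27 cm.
5103π/16 cm³/s

V = (1/3)π(h/4)²h = πh³/48
dV/dt = πh²/16 · 7
At h = 27: dV/dt = 5103π/16 cm³/s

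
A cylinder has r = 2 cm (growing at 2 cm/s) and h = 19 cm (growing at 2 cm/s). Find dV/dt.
160π cm³/s

V = πr²h
dV/dt = 2πrh·dr/dt + πr²·dh/dt
= 2π(2)(19)(2) + π(2)²(2)
= 160π cm³/s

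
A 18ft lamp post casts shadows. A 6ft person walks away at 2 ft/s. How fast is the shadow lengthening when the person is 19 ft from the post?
1 ft/s

By similar triangles: 18/(x+s) = 6/s
Solving: s = 6x/12
ds/dt = 6/12 · dx/dt = 1/2 · 2 = 1 ft/s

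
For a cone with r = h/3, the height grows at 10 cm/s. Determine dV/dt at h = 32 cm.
10240π/9 cm³/s

V = (1/3)π(h/3)²h = πh³/27
dV/dt = πh²/9 · 10
At h = 32: dV/dt = 10240π/9 cm³/s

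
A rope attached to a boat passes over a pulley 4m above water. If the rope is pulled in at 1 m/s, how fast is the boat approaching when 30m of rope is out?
15√221/221 ≈ 1.009 m/s

rope² = x² + 4²
x = √(30² - 4²) = 2√221
dx/dt = (rope/x) · d(rope)/dt = (30/(2√221)) · (-1) = -15√221/221 m/s
The boat approaches at 15√221/221 ≈ 1.009 m/s.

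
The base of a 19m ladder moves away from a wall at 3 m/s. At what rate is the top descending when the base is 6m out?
18√13/65 ≈ 0.9985 m/s

x² + y² = 19²
2x·dx/dt + 2y·dy/dt = 0
dy/dt = -x/y · dx/dt = -6/(5√13) · 3 = -18√13/65 m/s
The top is descending at 18√13/65 ≈ 0.9985 m/s.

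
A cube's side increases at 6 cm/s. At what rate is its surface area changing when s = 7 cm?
504 cm²/s

A = 6s²
dA/dt = 12s · ds/dt = 12·7·6 = 504 cm²/s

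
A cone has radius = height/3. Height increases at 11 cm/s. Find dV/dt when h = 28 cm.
8624π/9 cm³/s

V = (1/3)π(h/3)²h = πh³/27
dV/dt = πh²/9 · 11
At h = 28: dV/dt = 8624π/9 cm³/s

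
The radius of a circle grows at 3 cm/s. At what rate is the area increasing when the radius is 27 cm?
162π cm²/s

A = πr²
dA/dt = 2πr · dr/dt = 2π(27)(3) = 162π cm²/s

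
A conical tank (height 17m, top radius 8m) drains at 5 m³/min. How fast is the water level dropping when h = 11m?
1445/(7744π) ≈ 0.0594 m/min

r/h = 8/17, so r = (8/17)h
V = (1/3)πr²h = (1/3)π((8/17)h)²h = (64/867)πh³
dV/dh = (64/289)πh²
dh/dt = (dV/dt)/(dV/dh) = -5/((64/289)π·11²) = -1445/(7744π) m/min
The level is dropping at 1445/(7744π) ≈ 0.0594 m/min.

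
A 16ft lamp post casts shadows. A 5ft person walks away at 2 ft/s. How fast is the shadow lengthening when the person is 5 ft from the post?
10/11 ft/s

By similar triangles: 16/(x+s) = 5/s
Solving: s = 5x/11
ds/dt = 5/11 · dx/dt = 5/11 · 2 = 10/11 ft/s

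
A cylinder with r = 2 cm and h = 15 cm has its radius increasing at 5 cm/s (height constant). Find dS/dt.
190π cm²/s

S = 2πrh + 2πr² (lateral + bases)
dS/dt = (2πh + 4πr)·dr/dt = (2π·15 + 4π·2)·5
= 190π cm²/s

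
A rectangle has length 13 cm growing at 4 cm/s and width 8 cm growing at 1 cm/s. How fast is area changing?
45 cm²/s

A = lw
dA/dt = w·dl/dt + l·dw/dt = 8·4 + 13·1 = 45 cm²/s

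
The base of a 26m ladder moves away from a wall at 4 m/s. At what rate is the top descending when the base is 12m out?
24√133/133 ≈ 2.081 m/s

x² + y² = 26²
2x·dx/dt + 2y·dy/dt = 0
dy/dt = -x/y · dx/dt = -12/(2√133) · 4 = -24√133/133 m/s
The top is descending at 24√133/133 ≈ 2.081 m/s.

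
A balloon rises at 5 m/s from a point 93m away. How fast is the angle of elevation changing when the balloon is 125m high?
0.019156 rad/s

tan(θ) = y/93
sec²(θ) · dθ/dt = (1/93) · dy/dt
dθ/dt = cos²(θ)/93 · 5 = 93/(93² + 125²) · 5
dθ/dt = 0.019156 rad/s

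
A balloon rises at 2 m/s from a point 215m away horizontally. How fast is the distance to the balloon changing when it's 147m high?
147√67834/33917 ≈ 1.129 m/s

z² = 215² + y²
z = √(215² + 147²) = √67834
dz/dt = y/z · dy/dt = 147/√67834 · 2 = 147√67834/33917 ≈ 1.129 m/s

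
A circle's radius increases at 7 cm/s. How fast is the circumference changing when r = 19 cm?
14π cm/s

C = 2πr
dC/dt = 2π · dr/dt = 2π · 7 = 14π cm/s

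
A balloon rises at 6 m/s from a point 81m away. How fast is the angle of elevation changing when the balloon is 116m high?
0.024279 rad/s

tan(θ) = y/81
sec²(θ) · dθ/dt = (1/81) · dy/dt
dθ/dt = cos²(θ)/81 · 6 = 81/(81² + 116²) · 6
dθ/dt = 0.024279 rad/s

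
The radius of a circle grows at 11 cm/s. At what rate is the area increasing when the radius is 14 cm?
308π cm²/s

A = πr²
dA/dt = 2πr · dr/dt = 2π(14)(11) = 308π cm²/s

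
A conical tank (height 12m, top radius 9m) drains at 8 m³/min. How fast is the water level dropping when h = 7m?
128/(441π) ≈ 0.09239 m/min

r/h = 9/12, so r = (3/4)h
V = (1/3)πr²h = (1/3)π((3/4)h)²h = (3/16)πh³
dV/dh = (9/16)πh²
dh/dt = (dV/dt)/(dV/dh) = -8/((9/16)π·7²) = -128/(441π) m/min
The level is dropping at 128/(441π) ≈ 0.09239 m/min.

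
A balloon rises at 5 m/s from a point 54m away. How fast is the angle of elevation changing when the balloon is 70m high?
0.034545 rad/s

tan(θ) = y/54
sec²(θ) · dθ/dt = (1/54) · dy/dt
dθ/dt = cos²(θ)/54 · 5 = 54/(54² + 70²) · 5
dθ/dt = 0.034545 rad/s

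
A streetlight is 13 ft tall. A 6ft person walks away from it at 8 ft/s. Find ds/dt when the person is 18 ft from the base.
48/7 ft/s

By similar triangles: 13/(x+s) = 6/s
Solving: s = 6x/7
ds/dt = 6/7 · dx/dt = 6/7 · 8 = 48/7 ft/s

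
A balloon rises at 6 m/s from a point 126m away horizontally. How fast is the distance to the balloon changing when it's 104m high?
312√6673/6673 ≈ 3.819 m/s

z² = 126² + y²
z = √(126² + 104²) = 2√6673
dz/dt = y/z · dy/dt = 104/(2√6673) · 6 = 312√6673/6673 ≈ 3.819 m/s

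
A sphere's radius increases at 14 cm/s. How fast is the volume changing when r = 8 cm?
3584π cm³/s

V = (4/3)πr³
dV/dt = dV/dr · dr/dt = 4πr² · 14
At r = 8: dV/dt = 3584π cm³/s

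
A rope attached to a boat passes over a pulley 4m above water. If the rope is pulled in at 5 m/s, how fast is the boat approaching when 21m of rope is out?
21√17/17 ≈ 5.093 m/s

rope² = x² + 4²
x = √(21² - 4²) = 5√17
dx/dt = (rope/x) · d(rope)/dt = (21/(5√17)) · (-5) = -21√17/17 m/s
The boat approaches at 21√17/17 ≈ 5.093 m/s.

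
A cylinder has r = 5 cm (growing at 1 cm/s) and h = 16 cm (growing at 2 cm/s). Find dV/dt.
210π cm³/s

V = πr²h
dV/dt = 2πrh·dr/dt + πr²·dh/dt
= 2π(5)(16)(1) + π(5)²(2)
= 210π cm³/s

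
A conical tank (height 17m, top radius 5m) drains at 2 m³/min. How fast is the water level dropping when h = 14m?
289/(2450π) ≈ 0.03755 m/min

r/h = 5/17, so r = (5/17)h
V = (1/3)πr²h = (1/3)π((5/17)h)²h = (25/867)πh³
dV/dh = (25/289)πh²
dh/dt = (dV/dt)/(dV/dh) = -2/((25/289)π·14²) = -289/(2450π) m/min
The level is dropping at 289/(2450π) ≈ 0.03755 m/min.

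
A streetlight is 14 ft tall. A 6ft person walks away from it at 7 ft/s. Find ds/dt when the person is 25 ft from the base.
21/4 ft/s

By similar triangles: 14/(x+s) = 6/s
Solving: s = 6x/8
ds/dt = 6/8 · dx/dt = 3/4 · 7 = 21/4 ft/s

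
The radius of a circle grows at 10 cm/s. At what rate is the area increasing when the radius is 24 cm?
480π cm²/s

A = πr²
dA/dt = 2πr · dr/dt = 2π(24)(10) = 480π cm²/s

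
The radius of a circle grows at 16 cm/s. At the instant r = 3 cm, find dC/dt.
32π cm/s

C = 2πr
dC/dt = 2π · dr/dt = 2π · 16 = 32π cm/s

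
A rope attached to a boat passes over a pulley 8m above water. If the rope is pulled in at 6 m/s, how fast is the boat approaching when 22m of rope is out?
22√105/35 ≈ 6.441 m/s

rope² = x² + 8²
x = √(22² - 8²) = 2√105
dx/dt = (rope/x) · d(rope)/dt = (22/(2√105)) · (-6) = -22√105/35 m/s
The boat approaches at 22√105/35 ≈ 6.441 m/s.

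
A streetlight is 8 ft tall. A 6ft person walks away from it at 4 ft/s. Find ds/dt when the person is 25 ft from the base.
12 ft/s

By similar triangles: 8/(x+s) = 6/s
Solving: s = 6x/2
ds/dt = 6/2 · dx/dt = 3 · 4 = 12 ft/s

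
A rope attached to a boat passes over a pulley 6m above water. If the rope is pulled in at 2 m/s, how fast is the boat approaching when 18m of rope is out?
3√2/2 ≈ 2.121 m/s

rope² = x² + 6²
x = √(18² - 6²) = 12√2
dx/dt = (rope/x) · d(rope)/dt = (18/(12√2)) · (-2) = -3√2/2 m/s
The boat approaches at 3√2/2 ≈ 2.121 m/s.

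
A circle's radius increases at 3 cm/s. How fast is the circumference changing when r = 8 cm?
6π cm/s

C = 2πr
dC/dt = 2π · dr/dt = 2π · 3 = 6π cm/s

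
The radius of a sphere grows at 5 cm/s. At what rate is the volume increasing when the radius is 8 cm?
1280π cm³/s

V = (4/3)πr³
dV/dt = dV/dr · dr/dt = 4πr² · 5
At r = 8: dV/dt = 1280π cm³/s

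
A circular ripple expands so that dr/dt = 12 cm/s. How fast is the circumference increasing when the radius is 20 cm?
24π cm/s

C = 2πr
dC/dt = 2π · dr/dt = 2π · 12 = 24π cm/s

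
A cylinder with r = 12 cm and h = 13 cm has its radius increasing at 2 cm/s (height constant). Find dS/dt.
148π cm²/s

S = 2πrh + 2πr² (lateral + bases)
dS/dt = (2πh + 4πr)·dr/dt = (2π·13 + 4π·12)·2
= 148π cm²/s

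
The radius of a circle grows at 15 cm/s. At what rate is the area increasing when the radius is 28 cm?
840π cm²/s

A = πr²
dA/dt = 2πr · dr/dt = 2π(28)(15) = 840π cm²/s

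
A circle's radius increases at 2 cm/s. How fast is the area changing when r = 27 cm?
108π cm²/s

A = πr²
dA/dt = 2πr · dr/dt = 2π(27)(2) = 108π cm²/s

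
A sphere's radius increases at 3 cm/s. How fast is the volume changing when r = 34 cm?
13872π cm³/s

V = (4/3)πr³
dV/dt = dV/dr · dr/dt = 4πr² · 3
At r = 34: dV/dt = 13872π cm³/s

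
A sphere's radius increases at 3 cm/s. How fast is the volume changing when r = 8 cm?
768π cm³/s

V = (4/3)πr³
dV/dt = dV/dr · dr/dt = 4πr² · 3
At r = 8: dV/dt = 768π cm³/s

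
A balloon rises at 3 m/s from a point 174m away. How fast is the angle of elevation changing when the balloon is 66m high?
0.015073 rad/s

tan(θ) = y/174
sec²(θ) · dθ/dt = (1/174) · dy/dt
dθ/dt = cos²(θ)/174 · 3 = 174/(174² + 66²) · 3
dθ/dt = 0.015073 rad/s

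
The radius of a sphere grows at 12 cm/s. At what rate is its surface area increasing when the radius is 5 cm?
480π cm²/s

S = 4πr²
dS/dt = dS/dr · dr/dt = 8πr · 12
At r = 5: dS/dt = 480π cm²/s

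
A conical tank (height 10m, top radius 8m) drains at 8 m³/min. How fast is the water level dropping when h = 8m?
25/(128π) ≈ 0.06217 m/min

r/h = 8/10, so r = (4/5)h
V = (1/3)πr²h = (1/3)π((4/5)h)²h = (16/75)πh³
dV/dh = (16/25)πh²
dh/dt = (dV/dt)/(dV/dh) = -8/((16/25)π·8²) = -25/(128π) m/min
The level is dropping at 25/(128π) ≈ 0.06217 m/min.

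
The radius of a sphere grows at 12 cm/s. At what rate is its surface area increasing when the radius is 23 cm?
2208π cm²/s

S = 4πr²
dS/dt = dS/dr · dr/dt = 8πr · 12
At r = 23: dS/dt = 2208π cm²/s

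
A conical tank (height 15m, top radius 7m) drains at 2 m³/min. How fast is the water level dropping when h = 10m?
9/(98π) ≈ 0.02923 m/min

r/h = 7/15, so r = (7/15)h
V = (1/3)πr²h = (1/3)π((7/15)h)²h = (49/675)πh³
dV/dh = (49/225)πh²
dh/dt = (dV/dt)/(dV/dh) = -2/((49/225)π·10²) = -9/(98π) m/min
The level is dropping at 9/(98π) ≈ 0.02923 m/min.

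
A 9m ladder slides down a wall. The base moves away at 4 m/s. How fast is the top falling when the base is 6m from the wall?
8√5/5 ≈ 3.578 m/s

x² + y² = 9²
2x·dx/dt + 2y·dy/dt = 0
dy/dt = -x/y · dx/dt = -6/(3√5) · 4 = -8√5/5 m/s
The top is descending at 8√5/5 ≈ 3.578 m/s.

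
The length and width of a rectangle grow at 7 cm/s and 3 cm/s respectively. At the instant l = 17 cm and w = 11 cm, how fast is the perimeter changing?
20 cm/s

P = 2(l + w)
dP/dt = 2(dl/dt + dw/dt) = 2(7 + 3) = 20 cm/s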